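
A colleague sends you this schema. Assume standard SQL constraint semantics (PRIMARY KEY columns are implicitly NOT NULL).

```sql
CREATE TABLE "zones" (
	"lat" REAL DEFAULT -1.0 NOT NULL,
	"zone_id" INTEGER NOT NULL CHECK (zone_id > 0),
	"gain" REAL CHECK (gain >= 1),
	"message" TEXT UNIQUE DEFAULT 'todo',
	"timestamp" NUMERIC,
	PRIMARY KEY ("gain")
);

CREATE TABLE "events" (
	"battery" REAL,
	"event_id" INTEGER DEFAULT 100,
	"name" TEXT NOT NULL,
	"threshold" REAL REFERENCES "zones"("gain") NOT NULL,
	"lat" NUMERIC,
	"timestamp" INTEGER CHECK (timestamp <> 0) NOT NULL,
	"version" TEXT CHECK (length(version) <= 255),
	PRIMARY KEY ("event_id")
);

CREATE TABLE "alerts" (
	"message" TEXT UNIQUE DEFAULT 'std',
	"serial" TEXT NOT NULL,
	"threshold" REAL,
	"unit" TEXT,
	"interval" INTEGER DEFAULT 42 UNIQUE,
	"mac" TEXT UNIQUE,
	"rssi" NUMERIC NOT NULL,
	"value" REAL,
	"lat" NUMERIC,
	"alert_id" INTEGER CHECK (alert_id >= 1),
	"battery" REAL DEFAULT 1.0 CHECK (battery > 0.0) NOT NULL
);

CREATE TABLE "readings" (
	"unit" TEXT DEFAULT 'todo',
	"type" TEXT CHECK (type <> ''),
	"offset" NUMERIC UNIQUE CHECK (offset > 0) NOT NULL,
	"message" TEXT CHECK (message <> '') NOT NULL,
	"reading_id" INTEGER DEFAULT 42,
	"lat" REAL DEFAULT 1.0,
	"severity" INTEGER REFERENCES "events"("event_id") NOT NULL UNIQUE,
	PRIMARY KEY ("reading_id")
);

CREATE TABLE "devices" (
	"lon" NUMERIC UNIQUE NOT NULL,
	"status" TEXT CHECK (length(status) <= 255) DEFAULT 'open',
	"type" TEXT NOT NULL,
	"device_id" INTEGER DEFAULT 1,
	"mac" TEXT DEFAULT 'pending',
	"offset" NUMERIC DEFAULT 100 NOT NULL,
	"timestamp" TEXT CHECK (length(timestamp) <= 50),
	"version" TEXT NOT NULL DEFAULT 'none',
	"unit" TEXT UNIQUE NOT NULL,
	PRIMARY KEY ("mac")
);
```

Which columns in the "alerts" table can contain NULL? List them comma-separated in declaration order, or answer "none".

- message: UNIQUE does not imply NOT NULL → nullable.
- serial: declared NOT NULL → not nullable.
- threshold: no NOT NULL constraint applies → nullable.
- unit: no NOT NULL constraint applies → nullable.
- interval: UNIQUE does not imply NOT NULL → nullable.
- mac: UNIQUE does not imply NOT NULL → nullable.
- rssi: declared NOT NULL → not nullable.
- value: no NOT NULL constraint applies → nullable.
- lat: no NOT NULL constraint applies → nullable.
- alert_id: CHECK does not forbid NULL (a CHECK constraint passes when its expression is NULL) → nullable.
- battery: declared NOT NULL → not nullable.

message, threshold, unit, interval, mac, value, lat, alert_id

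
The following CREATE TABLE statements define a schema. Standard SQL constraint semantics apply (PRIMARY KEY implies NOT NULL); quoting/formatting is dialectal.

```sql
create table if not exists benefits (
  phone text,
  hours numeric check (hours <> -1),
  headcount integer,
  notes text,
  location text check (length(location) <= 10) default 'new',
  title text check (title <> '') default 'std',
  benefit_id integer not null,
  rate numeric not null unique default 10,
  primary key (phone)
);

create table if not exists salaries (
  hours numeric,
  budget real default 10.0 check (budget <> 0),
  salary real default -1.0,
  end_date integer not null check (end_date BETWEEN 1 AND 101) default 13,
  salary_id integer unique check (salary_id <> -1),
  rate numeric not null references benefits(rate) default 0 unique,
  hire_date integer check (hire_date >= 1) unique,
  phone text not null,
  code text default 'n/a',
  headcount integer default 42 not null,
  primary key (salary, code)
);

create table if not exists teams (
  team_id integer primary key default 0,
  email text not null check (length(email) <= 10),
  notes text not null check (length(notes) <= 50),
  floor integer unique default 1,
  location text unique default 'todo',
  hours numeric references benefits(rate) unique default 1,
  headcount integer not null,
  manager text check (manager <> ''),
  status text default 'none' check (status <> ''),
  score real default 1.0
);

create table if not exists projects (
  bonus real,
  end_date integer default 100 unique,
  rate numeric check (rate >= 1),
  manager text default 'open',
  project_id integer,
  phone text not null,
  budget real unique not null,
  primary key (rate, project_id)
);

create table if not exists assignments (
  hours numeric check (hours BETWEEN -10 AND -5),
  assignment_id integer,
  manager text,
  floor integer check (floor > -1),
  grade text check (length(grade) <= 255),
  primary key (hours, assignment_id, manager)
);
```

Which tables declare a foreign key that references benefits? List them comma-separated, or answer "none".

salaries, teams

- salaries.rate references benefits(rate).
- teams.hours references benefits(rate).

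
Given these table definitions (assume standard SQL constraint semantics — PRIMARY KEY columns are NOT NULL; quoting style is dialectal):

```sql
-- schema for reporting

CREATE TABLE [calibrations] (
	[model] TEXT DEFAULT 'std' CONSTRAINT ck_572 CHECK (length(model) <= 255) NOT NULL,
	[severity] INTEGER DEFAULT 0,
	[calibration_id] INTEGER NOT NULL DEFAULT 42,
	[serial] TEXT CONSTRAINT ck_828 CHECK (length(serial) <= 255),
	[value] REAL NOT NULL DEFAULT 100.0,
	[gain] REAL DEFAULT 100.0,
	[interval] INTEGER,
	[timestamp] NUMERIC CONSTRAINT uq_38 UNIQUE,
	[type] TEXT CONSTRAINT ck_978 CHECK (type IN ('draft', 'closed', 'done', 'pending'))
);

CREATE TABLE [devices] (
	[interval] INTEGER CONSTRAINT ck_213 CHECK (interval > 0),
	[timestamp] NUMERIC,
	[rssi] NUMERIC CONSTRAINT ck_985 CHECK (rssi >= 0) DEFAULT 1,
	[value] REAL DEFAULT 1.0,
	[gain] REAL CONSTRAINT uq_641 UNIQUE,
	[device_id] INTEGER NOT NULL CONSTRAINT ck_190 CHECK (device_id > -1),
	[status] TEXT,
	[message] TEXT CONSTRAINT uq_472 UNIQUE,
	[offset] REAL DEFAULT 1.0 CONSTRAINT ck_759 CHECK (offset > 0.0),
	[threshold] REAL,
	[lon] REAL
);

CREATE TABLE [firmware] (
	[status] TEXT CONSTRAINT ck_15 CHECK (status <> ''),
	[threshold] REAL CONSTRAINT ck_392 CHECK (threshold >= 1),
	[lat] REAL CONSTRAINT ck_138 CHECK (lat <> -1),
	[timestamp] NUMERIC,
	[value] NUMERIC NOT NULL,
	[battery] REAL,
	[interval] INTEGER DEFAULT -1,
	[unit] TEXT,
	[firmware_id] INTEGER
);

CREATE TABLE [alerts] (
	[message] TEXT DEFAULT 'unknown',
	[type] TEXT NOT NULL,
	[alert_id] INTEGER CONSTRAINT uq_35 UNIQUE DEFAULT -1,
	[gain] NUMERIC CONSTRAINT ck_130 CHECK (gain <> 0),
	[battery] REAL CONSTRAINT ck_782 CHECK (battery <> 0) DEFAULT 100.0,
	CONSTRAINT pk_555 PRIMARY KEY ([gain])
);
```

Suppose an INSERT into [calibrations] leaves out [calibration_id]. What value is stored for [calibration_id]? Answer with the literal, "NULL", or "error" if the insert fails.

42

calibration_id has an explicit DEFAULT 42.
When the column is omitted from an INSERT, that default is used.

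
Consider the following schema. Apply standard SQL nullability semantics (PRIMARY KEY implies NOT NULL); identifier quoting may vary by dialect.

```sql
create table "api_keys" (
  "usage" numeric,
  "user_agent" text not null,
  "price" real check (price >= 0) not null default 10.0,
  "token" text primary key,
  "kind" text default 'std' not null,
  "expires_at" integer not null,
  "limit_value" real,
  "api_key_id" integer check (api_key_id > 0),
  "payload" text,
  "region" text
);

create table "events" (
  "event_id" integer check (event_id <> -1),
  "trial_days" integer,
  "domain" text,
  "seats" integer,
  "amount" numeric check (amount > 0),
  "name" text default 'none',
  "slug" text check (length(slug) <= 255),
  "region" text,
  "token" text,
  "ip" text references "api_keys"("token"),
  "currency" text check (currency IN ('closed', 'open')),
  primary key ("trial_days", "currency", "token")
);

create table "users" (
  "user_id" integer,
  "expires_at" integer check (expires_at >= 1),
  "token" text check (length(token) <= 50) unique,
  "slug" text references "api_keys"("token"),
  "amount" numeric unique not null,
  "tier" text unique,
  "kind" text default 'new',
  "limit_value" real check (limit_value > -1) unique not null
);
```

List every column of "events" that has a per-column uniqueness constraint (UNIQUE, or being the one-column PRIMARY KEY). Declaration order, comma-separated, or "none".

- event_id: no UNIQUE or single-column PK constraint.
- trial_days: part of a composite PRIMARY KEY — only the tuple is unique, not this column on its own.
- domain: no UNIQUE or single-column PK constraint.
- seats: no UNIQUE or single-column PK constraint.
- amount: no UNIQUE or single-column PK constraint.
- name: no UNIQUE or single-column PK constraint.
- slug: no UNIQUE or single-column PK constraint.
- region: no UNIQUE or single-column PK constraint.
- token: part of a composite PRIMARY KEY — only the tuple is unique, not this column on its own.
- ip: no UNIQUE or single-column PK constraint.
- currency: part of a composite PRIMARY KEY — only the tuple is unique, not this column on its own.

none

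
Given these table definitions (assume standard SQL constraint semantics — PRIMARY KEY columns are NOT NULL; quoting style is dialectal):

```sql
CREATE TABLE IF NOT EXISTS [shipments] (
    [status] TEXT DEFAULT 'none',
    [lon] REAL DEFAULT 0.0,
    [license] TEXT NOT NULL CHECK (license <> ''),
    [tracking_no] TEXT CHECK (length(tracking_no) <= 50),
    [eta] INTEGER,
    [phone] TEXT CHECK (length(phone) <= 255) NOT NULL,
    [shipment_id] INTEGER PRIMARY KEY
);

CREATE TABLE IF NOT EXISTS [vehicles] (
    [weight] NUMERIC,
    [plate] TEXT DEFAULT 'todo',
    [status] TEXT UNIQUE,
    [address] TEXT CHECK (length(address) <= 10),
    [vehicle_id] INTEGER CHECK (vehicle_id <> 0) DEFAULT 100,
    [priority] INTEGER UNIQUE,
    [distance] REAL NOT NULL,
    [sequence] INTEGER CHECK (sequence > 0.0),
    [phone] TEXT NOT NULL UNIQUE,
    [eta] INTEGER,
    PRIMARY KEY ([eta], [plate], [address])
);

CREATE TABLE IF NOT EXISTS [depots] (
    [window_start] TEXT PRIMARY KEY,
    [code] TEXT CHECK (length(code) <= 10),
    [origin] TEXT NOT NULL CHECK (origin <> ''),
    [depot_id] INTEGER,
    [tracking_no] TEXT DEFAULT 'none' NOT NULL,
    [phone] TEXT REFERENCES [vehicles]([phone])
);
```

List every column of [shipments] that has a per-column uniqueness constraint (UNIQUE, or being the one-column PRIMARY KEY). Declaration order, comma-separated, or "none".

- status: no UNIQUE or single-column PK constraint.
- lon: no UNIQUE or single-column PK constraint.
- license: no UNIQUE or single-column PK constraint.
- tracking_no: no UNIQUE or single-column PK constraint.
- eta: no UNIQUE or single-column PK constraint.
- phone: no UNIQUE or single-column PK constraint.
- shipment_id: single-column PRIMARY KEY → unique.

shipment_id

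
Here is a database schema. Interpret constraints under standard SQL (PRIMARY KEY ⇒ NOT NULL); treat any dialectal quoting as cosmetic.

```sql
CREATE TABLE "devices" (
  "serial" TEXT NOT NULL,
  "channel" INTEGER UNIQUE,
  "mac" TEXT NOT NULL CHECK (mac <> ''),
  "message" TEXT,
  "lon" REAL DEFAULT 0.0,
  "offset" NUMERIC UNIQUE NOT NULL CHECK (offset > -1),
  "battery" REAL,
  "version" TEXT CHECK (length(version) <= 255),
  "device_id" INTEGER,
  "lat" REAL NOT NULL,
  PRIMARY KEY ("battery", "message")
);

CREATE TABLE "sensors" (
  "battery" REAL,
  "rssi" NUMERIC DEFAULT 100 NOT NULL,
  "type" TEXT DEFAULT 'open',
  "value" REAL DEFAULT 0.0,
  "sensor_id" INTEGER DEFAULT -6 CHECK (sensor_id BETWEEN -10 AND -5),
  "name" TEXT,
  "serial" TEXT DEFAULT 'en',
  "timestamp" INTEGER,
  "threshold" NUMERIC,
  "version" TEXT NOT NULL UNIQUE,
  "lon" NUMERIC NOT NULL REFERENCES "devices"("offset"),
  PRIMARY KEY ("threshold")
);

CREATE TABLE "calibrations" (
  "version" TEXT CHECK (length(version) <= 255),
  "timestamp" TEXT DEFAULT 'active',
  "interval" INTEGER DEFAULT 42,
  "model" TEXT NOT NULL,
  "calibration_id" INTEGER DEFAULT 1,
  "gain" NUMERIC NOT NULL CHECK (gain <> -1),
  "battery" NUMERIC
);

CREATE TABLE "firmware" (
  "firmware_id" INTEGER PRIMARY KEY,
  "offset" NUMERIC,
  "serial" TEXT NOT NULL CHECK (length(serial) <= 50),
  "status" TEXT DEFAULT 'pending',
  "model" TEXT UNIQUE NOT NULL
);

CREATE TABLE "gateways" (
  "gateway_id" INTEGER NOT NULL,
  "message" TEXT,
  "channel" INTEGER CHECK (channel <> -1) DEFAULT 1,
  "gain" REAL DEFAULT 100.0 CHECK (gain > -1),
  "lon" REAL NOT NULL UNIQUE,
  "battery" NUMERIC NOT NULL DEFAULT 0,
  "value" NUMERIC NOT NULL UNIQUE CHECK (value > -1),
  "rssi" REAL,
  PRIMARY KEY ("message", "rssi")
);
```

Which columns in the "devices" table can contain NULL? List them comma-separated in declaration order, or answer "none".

channel, lon, version, device_id

- serial: declared NOT NULL → not nullable.
- channel: UNIQUE does not imply NOT NULL → nullable.
- mac: declared NOT NULL → not nullable.
- message: part of the PRIMARY KEY, which implies NOT NULL → not nullable.
- lon: DEFAULT only fills an omitted column; an explicit NULL is still allowed → nullable.
- offset: declared NOT NULL → not nullable.
- battery: part of the PRIMARY KEY, which implies NOT NULL → not nullable.
- version: CHECK does not forbid NULL (a CHECK constraint passes when its expression is NULL) → nullable.
- device_id: no NOT NULL constraint applies → nullable.
- lat: declared NOT NULL → not nullable.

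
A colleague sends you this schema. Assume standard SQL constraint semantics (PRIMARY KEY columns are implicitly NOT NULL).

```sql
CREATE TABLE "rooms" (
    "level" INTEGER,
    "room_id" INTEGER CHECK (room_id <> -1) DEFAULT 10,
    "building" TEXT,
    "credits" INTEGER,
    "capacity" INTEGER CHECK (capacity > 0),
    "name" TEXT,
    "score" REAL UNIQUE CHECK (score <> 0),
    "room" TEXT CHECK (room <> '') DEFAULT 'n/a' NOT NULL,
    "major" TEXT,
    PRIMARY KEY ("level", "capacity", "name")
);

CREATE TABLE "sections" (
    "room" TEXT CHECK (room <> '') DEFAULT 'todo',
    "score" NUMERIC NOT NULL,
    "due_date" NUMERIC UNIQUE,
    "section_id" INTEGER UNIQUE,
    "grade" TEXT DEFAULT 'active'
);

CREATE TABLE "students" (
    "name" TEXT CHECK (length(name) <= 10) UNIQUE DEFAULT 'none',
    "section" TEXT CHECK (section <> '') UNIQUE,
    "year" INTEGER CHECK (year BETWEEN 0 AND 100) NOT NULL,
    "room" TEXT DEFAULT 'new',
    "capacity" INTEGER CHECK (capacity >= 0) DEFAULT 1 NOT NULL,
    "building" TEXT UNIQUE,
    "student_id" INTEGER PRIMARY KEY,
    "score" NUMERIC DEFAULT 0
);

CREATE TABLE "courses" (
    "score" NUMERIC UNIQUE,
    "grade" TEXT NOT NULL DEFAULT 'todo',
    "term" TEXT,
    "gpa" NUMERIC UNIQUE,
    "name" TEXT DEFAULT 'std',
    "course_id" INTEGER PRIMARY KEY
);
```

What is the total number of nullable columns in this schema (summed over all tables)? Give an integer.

rooms: 5 nullable (room_id, building, credits, score, major — PK (level, capacity, name) and explicit NOT NULL columns excluded).
sections: 4 nullable (room, due_date, section_id, grade — PK none and explicit NOT NULL columns excluded).
students: 5 nullable (name, section, room, building, score — PK (student_id) and explicit NOT NULL columns excluded).
courses: 4 nullable (score, term, gpa, name — PK (course_id) and explicit NOT NULL columns excluded).
Total: 5 + 4 + 5 + 4 = 18.

18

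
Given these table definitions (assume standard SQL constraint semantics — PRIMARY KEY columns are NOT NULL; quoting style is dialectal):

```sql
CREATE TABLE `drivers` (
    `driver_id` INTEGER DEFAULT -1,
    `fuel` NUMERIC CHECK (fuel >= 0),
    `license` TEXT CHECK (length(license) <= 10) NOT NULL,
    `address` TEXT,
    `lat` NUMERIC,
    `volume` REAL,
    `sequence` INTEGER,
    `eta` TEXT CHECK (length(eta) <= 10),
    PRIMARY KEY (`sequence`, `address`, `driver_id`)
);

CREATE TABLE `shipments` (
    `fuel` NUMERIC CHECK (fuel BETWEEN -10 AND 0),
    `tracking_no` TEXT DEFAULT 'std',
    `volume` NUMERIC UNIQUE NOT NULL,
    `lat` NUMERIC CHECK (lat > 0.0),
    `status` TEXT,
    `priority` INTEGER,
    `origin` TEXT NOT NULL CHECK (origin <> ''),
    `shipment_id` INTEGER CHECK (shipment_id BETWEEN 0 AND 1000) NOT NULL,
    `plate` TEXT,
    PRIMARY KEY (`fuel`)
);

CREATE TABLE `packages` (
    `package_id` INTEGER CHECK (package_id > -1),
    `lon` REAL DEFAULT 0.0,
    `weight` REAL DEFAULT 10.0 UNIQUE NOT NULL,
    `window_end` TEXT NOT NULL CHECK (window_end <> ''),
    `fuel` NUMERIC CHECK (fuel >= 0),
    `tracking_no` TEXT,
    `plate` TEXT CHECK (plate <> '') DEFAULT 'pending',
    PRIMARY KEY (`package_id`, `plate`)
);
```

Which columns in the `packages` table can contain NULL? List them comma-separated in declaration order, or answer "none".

- package_id: part of the PRIMARY KEY, which implies NOT NULL → not nullable.
- lon: DEFAULT only fills an omitted column; an explicit NULL is still allowed → nullable.
- weight: declared NOT NULL → not nullable.
- window_end: declared NOT NULL → not nullable.
- fuel: CHECK does not forbid NULL (a CHECK constraint passes when its expression is NULL) → nullable.
- tracking_no: no NOT NULL constraint applies → nullable.
- plate: part of the PRIMARY KEY, which implies NOT NULL → not nullable.

lon, fuel, tracking_no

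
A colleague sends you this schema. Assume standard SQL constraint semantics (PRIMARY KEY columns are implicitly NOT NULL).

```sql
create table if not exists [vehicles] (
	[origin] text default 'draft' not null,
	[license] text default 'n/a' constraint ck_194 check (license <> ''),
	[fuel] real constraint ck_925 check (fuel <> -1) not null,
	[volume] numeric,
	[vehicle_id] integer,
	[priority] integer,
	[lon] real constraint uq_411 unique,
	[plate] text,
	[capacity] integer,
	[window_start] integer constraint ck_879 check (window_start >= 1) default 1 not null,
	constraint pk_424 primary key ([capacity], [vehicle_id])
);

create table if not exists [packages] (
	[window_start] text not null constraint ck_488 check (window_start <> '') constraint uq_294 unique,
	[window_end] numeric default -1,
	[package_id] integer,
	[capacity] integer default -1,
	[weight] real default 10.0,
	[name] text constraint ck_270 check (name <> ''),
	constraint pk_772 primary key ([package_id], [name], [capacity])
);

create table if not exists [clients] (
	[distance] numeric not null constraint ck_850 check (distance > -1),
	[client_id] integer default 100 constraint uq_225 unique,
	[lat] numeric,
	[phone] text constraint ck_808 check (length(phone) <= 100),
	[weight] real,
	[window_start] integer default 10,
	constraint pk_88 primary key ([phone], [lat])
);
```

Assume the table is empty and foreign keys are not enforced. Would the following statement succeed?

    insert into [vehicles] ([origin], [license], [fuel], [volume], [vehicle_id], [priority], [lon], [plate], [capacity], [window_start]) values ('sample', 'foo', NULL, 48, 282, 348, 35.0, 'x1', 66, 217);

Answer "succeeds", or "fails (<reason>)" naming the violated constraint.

fails (NOT NULL on fuel)

fuel is explicitly set to NULL, but fuel is declared NOT NULL.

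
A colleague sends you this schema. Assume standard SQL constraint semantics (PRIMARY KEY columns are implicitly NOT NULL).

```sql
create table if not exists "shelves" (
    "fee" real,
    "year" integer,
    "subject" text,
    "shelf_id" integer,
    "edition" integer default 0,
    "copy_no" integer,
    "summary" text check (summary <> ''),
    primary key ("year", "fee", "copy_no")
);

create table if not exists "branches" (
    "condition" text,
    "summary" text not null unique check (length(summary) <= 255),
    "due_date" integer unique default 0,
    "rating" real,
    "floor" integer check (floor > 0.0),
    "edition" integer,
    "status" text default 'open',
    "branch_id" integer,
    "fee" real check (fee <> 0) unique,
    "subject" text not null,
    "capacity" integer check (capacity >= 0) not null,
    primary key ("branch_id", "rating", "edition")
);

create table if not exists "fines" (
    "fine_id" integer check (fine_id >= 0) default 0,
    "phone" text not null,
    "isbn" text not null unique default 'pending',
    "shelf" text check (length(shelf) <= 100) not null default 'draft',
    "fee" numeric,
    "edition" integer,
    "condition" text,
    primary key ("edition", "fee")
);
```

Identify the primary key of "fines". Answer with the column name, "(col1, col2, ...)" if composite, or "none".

A table-level PRIMARY KEY clause names 2 columns: edition, fee.
This is a composite key — the combination is unique, not each column individually.

(edition, fee)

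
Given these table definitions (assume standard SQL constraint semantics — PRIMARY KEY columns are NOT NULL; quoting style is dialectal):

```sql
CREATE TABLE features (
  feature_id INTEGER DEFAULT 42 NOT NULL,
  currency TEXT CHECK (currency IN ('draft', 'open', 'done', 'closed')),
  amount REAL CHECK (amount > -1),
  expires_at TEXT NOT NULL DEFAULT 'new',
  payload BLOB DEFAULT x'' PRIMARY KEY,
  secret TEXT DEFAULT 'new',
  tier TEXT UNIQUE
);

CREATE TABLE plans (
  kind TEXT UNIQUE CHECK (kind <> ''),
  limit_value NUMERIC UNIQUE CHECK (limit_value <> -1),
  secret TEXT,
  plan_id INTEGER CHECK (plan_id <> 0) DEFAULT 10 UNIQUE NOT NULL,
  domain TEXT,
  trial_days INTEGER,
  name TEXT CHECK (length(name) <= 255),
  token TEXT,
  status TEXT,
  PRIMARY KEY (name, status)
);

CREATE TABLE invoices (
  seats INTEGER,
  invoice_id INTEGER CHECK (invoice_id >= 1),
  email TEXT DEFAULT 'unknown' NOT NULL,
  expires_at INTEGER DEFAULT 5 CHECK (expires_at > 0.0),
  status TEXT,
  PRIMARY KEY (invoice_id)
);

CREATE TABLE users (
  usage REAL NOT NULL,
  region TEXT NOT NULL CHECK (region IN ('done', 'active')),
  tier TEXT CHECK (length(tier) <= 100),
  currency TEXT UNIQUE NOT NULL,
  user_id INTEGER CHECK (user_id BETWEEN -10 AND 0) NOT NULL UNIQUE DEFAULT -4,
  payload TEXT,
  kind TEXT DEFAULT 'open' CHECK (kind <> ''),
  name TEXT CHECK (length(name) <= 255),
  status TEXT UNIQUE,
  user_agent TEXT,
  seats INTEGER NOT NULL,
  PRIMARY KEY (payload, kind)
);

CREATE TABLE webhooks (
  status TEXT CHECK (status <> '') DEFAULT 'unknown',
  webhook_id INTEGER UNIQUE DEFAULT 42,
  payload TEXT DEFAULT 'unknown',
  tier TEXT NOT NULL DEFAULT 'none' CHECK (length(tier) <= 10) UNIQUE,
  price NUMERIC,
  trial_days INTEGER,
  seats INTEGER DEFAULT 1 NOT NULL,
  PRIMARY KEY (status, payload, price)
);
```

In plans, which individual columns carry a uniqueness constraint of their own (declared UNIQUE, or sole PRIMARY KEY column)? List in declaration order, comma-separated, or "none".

- kind: declared UNIQUE → unique.
- limit_value: declared UNIQUE → unique.
- secret: no UNIQUE or single-column PK constraint.
- plan_id: declared UNIQUE → unique.
- domain: no UNIQUE or single-column PK constraint.
- trial_days: no UNIQUE or single-column PK constraint.
- name: part of a composite PRIMARY KEY — only the tuple is unique, not this column on its own.
- token: no UNIQUE or single-column PK constraint.
- status: part of a composite PRIMARY KEY — only the tuple is unique, not this column on its own.

kind, limit_value, plan_id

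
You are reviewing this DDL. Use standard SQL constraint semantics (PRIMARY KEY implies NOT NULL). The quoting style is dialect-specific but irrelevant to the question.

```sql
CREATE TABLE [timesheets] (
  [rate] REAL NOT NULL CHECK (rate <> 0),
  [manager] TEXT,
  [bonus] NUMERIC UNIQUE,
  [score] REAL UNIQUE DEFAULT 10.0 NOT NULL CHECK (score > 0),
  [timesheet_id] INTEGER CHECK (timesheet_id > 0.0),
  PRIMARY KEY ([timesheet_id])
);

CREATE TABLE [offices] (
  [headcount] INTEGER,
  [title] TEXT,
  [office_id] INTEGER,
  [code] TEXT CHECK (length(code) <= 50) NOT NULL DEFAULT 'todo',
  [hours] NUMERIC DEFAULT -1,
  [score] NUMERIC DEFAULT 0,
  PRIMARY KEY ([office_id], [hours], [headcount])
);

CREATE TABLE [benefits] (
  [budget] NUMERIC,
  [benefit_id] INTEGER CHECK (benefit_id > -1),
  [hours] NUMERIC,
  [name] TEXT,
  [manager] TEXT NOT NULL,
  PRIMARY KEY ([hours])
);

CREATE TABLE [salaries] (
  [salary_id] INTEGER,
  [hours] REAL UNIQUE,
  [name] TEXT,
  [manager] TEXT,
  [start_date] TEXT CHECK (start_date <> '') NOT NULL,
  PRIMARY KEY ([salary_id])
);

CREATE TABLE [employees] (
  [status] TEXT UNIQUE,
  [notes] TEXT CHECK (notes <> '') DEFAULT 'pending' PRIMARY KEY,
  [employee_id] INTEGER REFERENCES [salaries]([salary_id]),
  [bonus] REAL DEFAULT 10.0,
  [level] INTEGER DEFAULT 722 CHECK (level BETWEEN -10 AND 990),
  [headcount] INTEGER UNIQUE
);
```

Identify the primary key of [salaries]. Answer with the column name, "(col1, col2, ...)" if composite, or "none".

salary_id is declared PRIMARY KEY as a table-level PRIMARY KEY clause.

salary_id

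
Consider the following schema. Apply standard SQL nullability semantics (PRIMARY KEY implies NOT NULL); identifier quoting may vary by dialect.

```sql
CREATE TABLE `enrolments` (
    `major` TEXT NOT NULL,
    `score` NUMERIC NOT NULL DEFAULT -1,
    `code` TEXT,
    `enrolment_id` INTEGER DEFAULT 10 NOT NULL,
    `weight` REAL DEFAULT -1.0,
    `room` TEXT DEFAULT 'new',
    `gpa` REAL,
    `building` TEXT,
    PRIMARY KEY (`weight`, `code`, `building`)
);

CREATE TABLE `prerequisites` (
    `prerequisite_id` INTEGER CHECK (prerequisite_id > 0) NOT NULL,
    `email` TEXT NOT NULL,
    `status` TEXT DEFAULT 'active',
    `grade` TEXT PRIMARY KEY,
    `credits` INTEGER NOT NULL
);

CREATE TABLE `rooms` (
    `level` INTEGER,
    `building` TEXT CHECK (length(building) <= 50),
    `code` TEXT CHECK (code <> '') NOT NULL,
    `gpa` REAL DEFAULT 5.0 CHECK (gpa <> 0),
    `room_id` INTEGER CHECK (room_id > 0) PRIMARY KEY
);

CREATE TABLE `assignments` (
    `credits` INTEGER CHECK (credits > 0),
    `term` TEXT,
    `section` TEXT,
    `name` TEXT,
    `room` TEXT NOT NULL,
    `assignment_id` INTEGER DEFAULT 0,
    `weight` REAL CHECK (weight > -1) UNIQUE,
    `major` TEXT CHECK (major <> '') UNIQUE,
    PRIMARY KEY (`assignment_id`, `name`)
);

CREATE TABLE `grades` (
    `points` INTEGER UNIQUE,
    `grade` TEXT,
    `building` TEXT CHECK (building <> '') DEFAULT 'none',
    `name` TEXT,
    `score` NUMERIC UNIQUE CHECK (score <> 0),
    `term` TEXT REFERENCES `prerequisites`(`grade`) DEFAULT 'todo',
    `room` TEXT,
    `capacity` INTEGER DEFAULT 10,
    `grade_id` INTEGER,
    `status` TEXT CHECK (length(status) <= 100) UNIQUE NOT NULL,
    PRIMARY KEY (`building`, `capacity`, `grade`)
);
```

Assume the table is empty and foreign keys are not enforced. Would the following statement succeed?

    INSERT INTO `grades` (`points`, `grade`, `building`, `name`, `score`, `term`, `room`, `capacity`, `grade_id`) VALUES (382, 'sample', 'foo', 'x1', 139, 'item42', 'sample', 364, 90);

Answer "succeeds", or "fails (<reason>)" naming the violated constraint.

status is omitted from the column list and has no DEFAULT, so it would receive NULL.
But status is declared NOT NULL.

fails (NOT NULL on status)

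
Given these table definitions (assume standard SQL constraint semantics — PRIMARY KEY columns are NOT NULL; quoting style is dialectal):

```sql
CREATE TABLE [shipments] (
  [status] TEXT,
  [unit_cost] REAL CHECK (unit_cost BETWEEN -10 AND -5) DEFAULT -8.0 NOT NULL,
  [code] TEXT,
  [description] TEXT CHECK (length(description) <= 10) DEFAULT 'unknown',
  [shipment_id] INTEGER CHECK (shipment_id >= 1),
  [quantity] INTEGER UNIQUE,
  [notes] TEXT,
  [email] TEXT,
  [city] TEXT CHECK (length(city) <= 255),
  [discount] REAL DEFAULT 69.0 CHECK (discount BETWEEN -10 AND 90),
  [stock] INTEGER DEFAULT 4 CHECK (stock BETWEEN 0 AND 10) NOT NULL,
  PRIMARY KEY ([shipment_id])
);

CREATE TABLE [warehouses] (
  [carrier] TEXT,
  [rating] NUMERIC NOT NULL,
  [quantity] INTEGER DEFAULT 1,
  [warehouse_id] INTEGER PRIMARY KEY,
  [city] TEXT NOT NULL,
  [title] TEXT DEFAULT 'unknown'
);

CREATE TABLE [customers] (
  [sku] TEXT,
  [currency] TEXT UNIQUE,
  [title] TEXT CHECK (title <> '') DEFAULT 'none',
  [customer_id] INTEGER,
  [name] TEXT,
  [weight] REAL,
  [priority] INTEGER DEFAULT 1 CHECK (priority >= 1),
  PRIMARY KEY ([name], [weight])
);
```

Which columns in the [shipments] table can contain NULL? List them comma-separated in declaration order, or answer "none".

- status: no NOT NULL constraint applies → nullable.
- unit_cost: declared NOT NULL → not nullable.
- code: no NOT NULL constraint applies → nullable.
- description: CHECK does not forbid NULL (a CHECK constraint passes when its expression is NULL) → nullable.
- shipment_id: part of the PRIMARY KEY, which implies NOT NULL → not nullable.
- quantity: UNIQUE does not imply NOT NULL → nullable.
- notes: no NOT NULL constraint applies → nullable.
- email: no NOT NULL constraint applies → nullable.
- city: CHECK does not forbid NULL (a CHECK constraint passes when its expression is NULL) → nullable.
- discount: CHECK does not forbid NULL (a CHECK constraint passes when its expression is NULL) → nullable.
- stock: declared NOT NULL → not nullable.

status, code, description, quantity, notes, email, city, discount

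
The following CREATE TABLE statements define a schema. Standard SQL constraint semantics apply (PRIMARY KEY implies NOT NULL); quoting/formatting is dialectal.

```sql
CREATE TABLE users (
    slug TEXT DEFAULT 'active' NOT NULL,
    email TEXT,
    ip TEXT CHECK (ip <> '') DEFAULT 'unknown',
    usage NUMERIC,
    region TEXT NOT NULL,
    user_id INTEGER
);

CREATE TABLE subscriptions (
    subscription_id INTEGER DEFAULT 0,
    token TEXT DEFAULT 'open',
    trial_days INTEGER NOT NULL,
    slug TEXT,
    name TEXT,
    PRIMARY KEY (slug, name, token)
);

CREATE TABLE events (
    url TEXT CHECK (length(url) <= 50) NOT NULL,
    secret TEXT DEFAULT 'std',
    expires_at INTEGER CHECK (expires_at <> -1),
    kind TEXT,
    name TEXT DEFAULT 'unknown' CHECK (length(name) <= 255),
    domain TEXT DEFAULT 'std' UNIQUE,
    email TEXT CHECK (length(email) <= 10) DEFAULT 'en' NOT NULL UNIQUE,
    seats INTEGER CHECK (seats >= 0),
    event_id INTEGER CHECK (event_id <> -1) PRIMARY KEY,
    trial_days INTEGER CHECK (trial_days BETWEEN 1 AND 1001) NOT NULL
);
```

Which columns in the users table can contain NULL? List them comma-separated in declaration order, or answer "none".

email, ip, usage, user_id

- slug: declared NOT NULL → not nullable.
- email: no NOT NULL constraint applies → nullable.
- ip: CHECK does not forbid NULL (a CHECK constraint passes when its expression is NULL) → nullable.
- usage: no NOT NULL constraint applies → nullable.
- region: declared NOT NULL → not nullable.
- user_id: no NOT NULL constraint applies → nullable.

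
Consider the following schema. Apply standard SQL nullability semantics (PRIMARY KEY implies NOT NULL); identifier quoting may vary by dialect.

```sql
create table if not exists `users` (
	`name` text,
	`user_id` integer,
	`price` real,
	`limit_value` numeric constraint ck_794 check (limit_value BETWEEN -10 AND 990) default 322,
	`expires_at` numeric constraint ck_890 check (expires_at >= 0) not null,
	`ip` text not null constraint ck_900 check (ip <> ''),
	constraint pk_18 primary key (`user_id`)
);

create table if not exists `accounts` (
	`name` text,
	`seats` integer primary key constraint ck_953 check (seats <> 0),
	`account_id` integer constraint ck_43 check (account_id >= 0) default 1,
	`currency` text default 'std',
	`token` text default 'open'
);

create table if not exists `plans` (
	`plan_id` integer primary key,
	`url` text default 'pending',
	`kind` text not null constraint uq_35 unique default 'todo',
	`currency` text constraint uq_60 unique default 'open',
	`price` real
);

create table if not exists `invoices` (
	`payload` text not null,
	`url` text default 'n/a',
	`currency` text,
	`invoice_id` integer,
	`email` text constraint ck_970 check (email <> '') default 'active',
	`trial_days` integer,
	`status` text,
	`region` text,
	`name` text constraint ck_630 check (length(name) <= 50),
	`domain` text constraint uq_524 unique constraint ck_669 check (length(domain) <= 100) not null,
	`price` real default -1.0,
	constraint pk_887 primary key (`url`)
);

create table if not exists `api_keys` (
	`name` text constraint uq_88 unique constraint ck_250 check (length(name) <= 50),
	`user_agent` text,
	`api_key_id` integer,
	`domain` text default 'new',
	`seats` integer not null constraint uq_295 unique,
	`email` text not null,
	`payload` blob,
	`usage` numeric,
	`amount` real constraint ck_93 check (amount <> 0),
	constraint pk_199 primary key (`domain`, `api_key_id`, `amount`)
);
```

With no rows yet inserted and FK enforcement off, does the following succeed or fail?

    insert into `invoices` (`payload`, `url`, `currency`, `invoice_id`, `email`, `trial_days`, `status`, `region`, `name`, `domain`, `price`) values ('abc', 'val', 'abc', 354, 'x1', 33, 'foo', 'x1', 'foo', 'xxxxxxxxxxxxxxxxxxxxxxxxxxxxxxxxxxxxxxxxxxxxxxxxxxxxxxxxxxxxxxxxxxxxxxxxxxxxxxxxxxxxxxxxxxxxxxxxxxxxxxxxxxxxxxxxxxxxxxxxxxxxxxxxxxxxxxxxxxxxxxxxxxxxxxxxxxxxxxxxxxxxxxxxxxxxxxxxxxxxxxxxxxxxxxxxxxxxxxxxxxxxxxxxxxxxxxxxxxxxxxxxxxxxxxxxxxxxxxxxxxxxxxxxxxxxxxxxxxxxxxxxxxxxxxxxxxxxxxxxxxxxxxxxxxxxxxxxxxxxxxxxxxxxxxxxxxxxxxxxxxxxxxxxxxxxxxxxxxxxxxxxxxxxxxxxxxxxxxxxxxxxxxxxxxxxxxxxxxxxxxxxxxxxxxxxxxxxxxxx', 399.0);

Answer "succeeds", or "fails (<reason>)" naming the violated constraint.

The value 'xxxxxxxxxxxxxxxxxxxxxxxxxxxxxxxxxxxxxxxxxxxxxxxxxxxxxxxxxxxxxxxxxxxxxxxxxxxxxxxxxxxxxxxxxxxxxxxxxxxxxxxxxxxxxxxxxxxxxxxxxxxxxxxxxxxxxxxxxxxxxxxxxxxxxxxxxxxxxxxxxxxxxxxxxxxxxxxxxxxxxxxxxxxxxxxxxxxxxxxxxxxxxxxxxxxxxxxxxxxxxxxxxxxxxxxxxxxxxxxxxxxxxxxxxxxxxxxxxxxxxxxxxxxxxxxxxxxxxxxxxxxxxxxxxxxxxxxxxxxxxxxxxxxxxxxxxxxxxxxxxxxxxxxxxxxxxxxxxxxxxxxxxxxxxxxxxxxxxxxxxxxxxxxxxxxxxxxxxxxxxxxxxxxxxxxxxxxxxxxx' for domain violates CHECK (length(domain) <= 100).

fails (CHECK on domain)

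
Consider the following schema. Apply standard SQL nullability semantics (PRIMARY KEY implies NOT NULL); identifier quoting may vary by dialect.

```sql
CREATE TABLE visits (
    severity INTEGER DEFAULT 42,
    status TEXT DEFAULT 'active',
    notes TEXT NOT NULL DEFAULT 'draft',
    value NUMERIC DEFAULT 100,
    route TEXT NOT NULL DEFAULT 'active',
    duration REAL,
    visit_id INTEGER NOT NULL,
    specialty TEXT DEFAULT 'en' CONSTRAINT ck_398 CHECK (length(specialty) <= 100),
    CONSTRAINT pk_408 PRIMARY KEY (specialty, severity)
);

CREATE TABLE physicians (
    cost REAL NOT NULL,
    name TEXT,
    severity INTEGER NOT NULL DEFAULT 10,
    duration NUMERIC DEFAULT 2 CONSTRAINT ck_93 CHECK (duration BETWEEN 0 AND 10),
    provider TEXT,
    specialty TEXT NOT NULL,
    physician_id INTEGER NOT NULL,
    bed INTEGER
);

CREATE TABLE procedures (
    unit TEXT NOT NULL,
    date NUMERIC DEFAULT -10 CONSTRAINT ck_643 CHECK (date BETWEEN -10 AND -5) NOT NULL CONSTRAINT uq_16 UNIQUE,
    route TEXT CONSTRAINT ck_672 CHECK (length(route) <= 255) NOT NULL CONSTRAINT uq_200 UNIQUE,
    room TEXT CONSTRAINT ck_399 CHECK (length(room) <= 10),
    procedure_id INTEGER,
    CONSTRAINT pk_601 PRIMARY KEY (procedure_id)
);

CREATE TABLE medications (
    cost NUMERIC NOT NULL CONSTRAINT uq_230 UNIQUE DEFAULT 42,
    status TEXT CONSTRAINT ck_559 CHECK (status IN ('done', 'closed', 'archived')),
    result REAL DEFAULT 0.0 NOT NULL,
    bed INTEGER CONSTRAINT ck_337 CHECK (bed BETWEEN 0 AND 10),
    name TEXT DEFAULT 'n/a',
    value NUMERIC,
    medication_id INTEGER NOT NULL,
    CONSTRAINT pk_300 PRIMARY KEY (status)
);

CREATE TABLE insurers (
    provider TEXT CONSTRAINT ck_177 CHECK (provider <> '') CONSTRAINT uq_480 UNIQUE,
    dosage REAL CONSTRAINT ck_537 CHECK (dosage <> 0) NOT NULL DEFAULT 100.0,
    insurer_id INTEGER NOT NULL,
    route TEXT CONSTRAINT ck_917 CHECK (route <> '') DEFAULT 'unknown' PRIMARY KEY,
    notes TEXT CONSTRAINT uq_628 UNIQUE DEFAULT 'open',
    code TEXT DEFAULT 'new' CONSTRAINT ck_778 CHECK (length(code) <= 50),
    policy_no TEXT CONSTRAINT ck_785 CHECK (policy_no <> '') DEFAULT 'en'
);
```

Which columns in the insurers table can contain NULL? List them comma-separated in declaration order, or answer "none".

- provider: CHECK does not forbid NULL (a CHECK constraint passes when its expression is NULL) → nullable.
- dosage: declared NOT NULL → not nullable.
- insurer_id: declared NOT NULL → not nullable.
- route: part of the PRIMARY KEY, which implies NOT NULL → not nullable.
- notes: UNIQUE does not imply NOT NULL → nullable.
- code: CHECK does not forbid NULL (a CHECK constraint passes when its expression is NULL) → nullable.
- policy_no: CHECK does not forbid NULL (a CHECK constraint passes when its expression is NULL) → nullable.

provider, notes, code, policy_no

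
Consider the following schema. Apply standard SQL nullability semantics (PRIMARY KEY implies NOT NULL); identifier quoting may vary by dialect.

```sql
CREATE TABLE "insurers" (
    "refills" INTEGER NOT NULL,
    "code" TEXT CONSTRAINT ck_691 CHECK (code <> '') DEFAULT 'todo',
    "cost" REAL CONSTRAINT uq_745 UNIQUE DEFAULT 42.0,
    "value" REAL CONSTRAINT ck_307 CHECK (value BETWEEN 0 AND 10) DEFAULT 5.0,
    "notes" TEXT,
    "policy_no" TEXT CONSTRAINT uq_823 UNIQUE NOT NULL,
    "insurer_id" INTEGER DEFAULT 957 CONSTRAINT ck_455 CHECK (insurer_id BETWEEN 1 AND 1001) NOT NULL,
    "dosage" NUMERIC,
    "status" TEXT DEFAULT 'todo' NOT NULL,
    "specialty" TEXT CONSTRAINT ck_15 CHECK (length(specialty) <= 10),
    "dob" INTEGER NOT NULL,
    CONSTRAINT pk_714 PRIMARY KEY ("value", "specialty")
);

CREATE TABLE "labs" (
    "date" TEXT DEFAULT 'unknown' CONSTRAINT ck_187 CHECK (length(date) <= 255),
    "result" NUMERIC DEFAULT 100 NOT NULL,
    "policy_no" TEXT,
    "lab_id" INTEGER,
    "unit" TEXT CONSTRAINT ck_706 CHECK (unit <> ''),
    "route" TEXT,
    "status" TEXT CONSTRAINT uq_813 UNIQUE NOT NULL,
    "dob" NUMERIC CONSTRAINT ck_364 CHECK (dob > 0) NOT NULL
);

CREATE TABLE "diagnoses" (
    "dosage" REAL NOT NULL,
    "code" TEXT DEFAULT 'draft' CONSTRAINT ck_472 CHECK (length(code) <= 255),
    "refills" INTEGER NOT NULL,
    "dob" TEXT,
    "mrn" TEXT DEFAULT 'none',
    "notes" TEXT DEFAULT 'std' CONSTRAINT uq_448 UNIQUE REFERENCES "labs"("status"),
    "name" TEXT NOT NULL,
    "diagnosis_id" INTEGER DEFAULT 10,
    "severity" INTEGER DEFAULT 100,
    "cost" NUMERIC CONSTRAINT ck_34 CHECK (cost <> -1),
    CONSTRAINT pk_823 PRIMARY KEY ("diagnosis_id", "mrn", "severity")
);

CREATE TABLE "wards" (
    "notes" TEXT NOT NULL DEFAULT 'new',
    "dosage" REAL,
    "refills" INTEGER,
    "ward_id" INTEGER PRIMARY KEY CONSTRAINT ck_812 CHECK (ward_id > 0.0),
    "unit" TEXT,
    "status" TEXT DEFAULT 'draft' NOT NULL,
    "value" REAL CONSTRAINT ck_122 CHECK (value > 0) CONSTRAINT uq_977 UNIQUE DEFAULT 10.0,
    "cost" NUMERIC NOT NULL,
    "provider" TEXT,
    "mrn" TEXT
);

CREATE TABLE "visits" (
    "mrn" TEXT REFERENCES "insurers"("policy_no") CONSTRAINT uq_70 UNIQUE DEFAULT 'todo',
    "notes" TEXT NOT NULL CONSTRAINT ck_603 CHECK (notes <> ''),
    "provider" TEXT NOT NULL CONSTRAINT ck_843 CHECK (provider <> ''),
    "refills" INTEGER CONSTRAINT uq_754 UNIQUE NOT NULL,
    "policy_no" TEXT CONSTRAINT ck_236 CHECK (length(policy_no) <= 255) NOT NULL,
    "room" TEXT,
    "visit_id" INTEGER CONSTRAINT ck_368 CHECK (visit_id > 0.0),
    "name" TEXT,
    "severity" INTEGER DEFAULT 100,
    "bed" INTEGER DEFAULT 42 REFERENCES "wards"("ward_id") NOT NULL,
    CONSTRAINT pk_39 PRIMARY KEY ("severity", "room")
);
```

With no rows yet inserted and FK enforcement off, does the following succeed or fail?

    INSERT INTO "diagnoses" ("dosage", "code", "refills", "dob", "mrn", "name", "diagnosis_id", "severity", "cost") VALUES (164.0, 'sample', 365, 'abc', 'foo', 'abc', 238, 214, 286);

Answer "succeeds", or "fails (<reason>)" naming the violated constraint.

NOT NULL columns: diagnosis_id is supplied; dosage is supplied; mrn is supplied; name is supplied; refills is supplied; severity is supplied.
CHECK constraints: 'sample' satisfies (length(code) <= 255); 286 satisfies (cost <> -1).
No constraint is violated.

succeeds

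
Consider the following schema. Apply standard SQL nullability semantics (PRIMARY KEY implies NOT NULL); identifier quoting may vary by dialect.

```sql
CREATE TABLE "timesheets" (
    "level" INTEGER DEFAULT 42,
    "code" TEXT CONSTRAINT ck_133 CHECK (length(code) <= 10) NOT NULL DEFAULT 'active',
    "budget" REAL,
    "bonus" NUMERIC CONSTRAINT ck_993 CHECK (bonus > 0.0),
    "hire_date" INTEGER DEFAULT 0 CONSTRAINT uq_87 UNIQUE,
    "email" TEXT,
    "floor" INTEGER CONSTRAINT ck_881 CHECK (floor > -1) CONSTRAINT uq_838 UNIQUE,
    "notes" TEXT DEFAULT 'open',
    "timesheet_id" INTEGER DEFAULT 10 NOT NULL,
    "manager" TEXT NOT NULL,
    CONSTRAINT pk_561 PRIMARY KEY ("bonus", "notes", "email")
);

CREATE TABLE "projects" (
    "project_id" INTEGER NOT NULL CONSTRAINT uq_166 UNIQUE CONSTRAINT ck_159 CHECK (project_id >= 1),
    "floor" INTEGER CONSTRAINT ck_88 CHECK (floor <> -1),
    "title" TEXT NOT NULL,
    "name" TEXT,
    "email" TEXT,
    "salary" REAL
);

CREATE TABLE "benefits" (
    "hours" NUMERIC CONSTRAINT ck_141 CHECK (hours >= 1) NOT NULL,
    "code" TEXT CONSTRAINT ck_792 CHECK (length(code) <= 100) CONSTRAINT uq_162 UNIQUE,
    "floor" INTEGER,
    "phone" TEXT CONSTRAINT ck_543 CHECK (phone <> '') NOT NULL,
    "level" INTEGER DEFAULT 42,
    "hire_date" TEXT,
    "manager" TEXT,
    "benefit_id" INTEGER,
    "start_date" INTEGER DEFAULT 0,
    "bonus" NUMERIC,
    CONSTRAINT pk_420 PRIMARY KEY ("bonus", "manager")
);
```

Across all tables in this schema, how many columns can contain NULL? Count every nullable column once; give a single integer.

timesheets: 4 nullable (level, budget, hire_date, floor — PK (bonus, notes, email) and explicit NOT NULL columns excluded).
projects: 4 nullable (floor, name, email, salary — PK none and explicit NOT NULL columns excluded).
benefits: 6 nullable (code, floor, level, hire_date, benefit_id, start_date — PK (bonus, manager) and explicit NOT NULL columns excluded).
Total: 4 + 4 + 6 = 14.

14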